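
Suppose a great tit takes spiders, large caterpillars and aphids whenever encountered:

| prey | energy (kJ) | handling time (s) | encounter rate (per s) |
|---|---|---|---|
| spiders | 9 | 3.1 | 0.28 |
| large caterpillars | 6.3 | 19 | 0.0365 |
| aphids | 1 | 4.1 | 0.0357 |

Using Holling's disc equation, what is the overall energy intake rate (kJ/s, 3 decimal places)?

1.029 kJ/s

R = (0.28×9 + 0.0365×6.3 + 0.0357×1) / (1 + 0.28×3.1 + 0.0365×19 + 0.0357×4.1) = 2.786/2.708 = 1.029 kJ/s.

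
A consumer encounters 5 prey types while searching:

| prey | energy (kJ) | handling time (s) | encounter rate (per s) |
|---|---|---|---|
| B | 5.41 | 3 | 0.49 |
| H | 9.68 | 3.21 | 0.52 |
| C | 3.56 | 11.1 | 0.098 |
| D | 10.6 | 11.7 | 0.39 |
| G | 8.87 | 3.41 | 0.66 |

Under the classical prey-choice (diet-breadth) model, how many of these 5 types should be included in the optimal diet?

E/h in descending order: H 3.02, G 2.6, B 1.8, D 0.906, C 0.321 kJ/s. The optimal diet is the largest prefix of this list for which every included type satisfies E_i/h_i > R on the types above it.
Rate on top 1: 1.886. G: 2.6 > 1.886 → include.
Rate on top 2: 2.213. B: 1.8 < 2.213 → exclude; stop.
Optimal diet: H, G — 2 of 5 types.

2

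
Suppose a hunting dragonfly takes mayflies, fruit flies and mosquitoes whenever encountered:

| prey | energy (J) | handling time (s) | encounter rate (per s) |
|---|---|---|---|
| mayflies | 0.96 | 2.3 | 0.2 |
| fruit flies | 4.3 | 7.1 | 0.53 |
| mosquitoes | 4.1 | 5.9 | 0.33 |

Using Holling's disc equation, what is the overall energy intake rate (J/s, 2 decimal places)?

R = (0.2×0.96 + 0.53×4.3 + 0.33×4.1) / (1 + 0.2×2.3 + 0.53×7.1 + 0.33×5.9) = 3.824/7.17 = 0.5333 J/s.

0.53 J/s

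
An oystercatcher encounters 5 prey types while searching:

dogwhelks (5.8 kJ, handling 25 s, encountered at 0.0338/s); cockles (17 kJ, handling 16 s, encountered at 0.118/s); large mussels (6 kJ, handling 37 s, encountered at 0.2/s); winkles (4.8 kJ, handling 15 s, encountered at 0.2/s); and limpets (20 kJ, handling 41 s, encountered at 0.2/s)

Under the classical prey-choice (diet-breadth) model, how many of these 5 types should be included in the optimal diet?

1

Rank by E/h (kJ/s): cockles 1.06, limpets 0.488, winkles 0.32, dogwhelks 0.232, large mussels 0.162. Include each in turn until the next type's E/h falls below the running intake rate.
Rate on top 1: 0.6946. limpets: 0.488 < 0.6946 → exclude; stop.
Optimal diet: cockles — 1 of 5 types.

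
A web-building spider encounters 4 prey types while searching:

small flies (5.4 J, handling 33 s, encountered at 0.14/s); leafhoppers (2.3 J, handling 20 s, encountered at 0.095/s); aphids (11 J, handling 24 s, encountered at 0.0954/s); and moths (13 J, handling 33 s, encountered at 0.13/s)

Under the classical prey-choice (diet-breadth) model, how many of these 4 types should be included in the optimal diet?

Profitabilities (E/h, J/s): aphids 0.458, moths 0.394, small flies 0.164, leafhoppers 0.115. Add prey in this order while the next type's profitability exceeds the intake rate on those already taken.
Rate on top 1: 0.319. moths: 0.394 > 0.319 → include.
Rate on top 2: 0.3614. small flies: 0.164 < 0.3614 → exclude; stop.
Optimal diet: aphids, moths — 2 of 4 types.

2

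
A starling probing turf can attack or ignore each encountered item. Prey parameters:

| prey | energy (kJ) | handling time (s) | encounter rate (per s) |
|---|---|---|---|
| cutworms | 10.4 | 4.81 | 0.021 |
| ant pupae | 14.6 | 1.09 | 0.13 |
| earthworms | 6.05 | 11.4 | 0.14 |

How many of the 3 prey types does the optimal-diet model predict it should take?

Rank by E/h (kJ/s): ant pupae 13.4, cutworms 2.16, earthworms 0.531. Include each in turn until the next type's E/h falls below the running intake rate.
Rate on top 1: 1.662. cutworms: 2.16 > 1.662 → include.
Rate on top 2: 1.703. earthworms: 0.531 < 1.703 → exclude; stop.
Optimal diet: ant pupae, cutworms — 2 of 3 types.

2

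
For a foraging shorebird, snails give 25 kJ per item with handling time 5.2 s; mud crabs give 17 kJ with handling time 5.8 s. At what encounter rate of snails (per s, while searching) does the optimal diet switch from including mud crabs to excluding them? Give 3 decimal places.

0.300 per s

Drop mud crabs once their profitability E₂/h₂ falls below the rate achievable on snails alone: E₂/h₂ = λE₁/(1 + λh₁).
Solve for λ: λE₁h₂ = E₂(1 + λh₁) → λ(E₁h₂ − E₂h₁) = E₂ → λ = E₂/(E₁h₂ − E₂h₁).
λ = 17/(25×5.8 − 17×5.2) = 17/56.6 = 0.3004 per s.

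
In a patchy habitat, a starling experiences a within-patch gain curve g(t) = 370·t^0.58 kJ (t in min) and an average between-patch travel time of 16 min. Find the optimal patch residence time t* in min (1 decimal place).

22.1 min

By the marginal value theorem, leave when the instantaneous gain rate g'(t) equals the habitat-wide average g(t)/(T + t).
g'(t) = 0.58·370·t^-0.42. Setting 0.58·370·t^-0.42 = 370·t^0.58/(16+t) gives 0.58(16+t) = t, so 0.42·t = 0.58×16.
t* = 0.58×16/0.42 = 22.1 min.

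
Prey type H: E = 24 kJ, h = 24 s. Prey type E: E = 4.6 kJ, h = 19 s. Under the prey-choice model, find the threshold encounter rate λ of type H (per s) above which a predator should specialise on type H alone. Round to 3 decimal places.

The zero-one rule: include type E iff E₂/h₂ > λE₁/(1+λh₁). Equality gives the switch point.
λE₁h₂ = E₂ + λE₂h₁ ⇒ λ = E₂/(E₁h₂ − E₂h₁) = 4.6/(456 − 110.4) = 0.01331 per s.

0.013 per s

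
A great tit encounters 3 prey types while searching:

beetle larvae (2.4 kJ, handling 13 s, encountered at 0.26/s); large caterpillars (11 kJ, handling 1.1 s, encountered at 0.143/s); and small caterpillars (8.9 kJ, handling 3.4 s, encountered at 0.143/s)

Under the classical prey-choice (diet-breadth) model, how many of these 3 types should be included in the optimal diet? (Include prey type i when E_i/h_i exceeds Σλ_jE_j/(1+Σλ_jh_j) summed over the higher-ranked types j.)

2

Profitabilities (E/h, kJ/s): large caterpillars 10, small caterpillars 2.62, beetle larvae 0.185. Add prey in this order while the next type's profitability exceeds the intake rate on those already taken.
Rate on top 1: 1.359. small caterpillars: 2.62 > 1.359 → include.
Rate on top 2: 1.731. beetle larvae: 0.185 < 1.731 → exclude; stop.
Optimal diet: large caterpillars, small caterpillars — 2 of 3 types.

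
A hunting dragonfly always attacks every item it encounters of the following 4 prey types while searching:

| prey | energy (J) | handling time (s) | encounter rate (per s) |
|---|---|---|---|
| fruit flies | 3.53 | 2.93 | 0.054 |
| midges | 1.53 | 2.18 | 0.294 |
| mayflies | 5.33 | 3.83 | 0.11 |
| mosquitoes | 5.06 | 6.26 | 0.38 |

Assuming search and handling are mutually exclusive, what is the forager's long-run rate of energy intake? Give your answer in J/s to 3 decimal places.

0.685 J/s

R = (0.054×3.53 + 0.294×1.53 + 0.11×5.33 + 0.38×5.06) / (1 + 0.054×2.93 + 0.294×2.18 + 0.11×3.83 + 0.38×6.26) = 3.15/4.599 = 0.6848 J/s.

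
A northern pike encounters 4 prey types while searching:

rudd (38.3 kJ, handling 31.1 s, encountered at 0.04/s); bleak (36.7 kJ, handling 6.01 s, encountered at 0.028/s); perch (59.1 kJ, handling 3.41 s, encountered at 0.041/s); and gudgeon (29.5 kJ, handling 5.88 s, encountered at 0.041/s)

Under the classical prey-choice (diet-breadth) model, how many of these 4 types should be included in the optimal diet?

3

E/h in descending order: perch 17.3, bleak 6.11, gudgeon 5.02, rudd 1.23 kJ/s. The optimal diet is the largest prefix of this list for which every included type satisfies E_i/h_i > R on the types above it.
Rate on top 1: 2.126. bleak: 6.11 > 2.126 → include.
Rate on top 2: 2.638. gudgeon: 5.02 > 2.638 → include.
Rate on top 3: 3.008. rudd: 1.23 < 3.008 → exclude; stop.
Optimal diet: perch, bleak, gudgeon — 3 of 4 types.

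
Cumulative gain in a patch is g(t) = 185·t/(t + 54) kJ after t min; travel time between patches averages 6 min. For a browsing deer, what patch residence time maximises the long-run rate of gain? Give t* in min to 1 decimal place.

18.0 min

Maximise g(t)/(T+t): set derivative to zero → g'(t)(T+t) = g(t).
g'(t) = 185·54/(t + 54)². Setting 185·54/(t+54)² = 185t/[(t+54)(6+t)] gives 54(6+t) = t(t+54), so t² = 54×6 = 324.
t* = √324 = 18 min.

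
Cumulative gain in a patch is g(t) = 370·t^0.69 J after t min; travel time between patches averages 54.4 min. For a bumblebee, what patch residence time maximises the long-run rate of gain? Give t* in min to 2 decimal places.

121.08 min

Maximise g(t)/(T+t): set derivative to zero → g'(t)(T+t) = g(t).
g'(t) = 0.69·370·t^-0.31. Setting 0.69·370·t^-0.31 = 370·t^0.69/(54.4+t) gives 0.69(54.4+t) = t, so 0.31·t = 0.69×54.4.
t* = 0.69×54.4/0.31 = 121.1 min.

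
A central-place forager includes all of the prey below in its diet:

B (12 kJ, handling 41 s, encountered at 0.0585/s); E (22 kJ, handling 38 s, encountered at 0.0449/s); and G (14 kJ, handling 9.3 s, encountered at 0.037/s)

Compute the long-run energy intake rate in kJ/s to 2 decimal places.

R = Σλ_iE_i / (1 + Σλ_ih_i)
Numerator: 0.0585×12 + 0.0449×22 + 0.037×14 = 2.208
Denominator: 1 + 0.0585×41 + 0.0449×38 + 0.037×9.3 = 5.449
R = 2.208/5.449 = 0.4052 kJ/s

0.41 kJ/s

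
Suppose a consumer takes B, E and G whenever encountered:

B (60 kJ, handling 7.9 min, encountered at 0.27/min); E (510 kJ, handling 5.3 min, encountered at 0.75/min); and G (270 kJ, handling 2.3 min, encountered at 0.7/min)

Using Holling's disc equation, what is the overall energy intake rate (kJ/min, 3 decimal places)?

Energy encountered per unit search time: 0.27×60 + 0.75×510 + 0.7×270 = 587.7 kJ/min.
Handling time per unit search time: 0.27×7.9 + 0.75×5.3 + 0.7×2.3 = 7.718.
Rate = 587.7/(1 + 7.718) = 67.41 kJ/min.

67.412 kJ/min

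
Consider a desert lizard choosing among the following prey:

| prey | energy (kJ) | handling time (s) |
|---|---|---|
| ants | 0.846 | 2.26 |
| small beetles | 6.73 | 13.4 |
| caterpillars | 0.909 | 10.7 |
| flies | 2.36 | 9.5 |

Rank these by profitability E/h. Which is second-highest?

ants

In descending order of E/h:
small beetles: 6.73/13.4 = 0.502 kJ/s
ants: 0.846/2.26 = 0.374 kJ/s
flies: 2.36/9.5 = 0.248 kJ/s
caterpillars: 0.909/10.7 = 0.085 kJ/s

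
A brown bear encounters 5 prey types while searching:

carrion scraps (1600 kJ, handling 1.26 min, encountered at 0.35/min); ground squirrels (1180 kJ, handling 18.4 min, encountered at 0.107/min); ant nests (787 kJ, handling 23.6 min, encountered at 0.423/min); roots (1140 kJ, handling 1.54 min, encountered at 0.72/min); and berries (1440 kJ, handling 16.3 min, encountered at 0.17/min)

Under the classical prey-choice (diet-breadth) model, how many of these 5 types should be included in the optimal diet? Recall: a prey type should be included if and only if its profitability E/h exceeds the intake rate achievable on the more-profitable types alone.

Rank by E/h (kJ/min): carrion scraps 1.27e+03, roots 740, berries 88.3, ground squirrels 64.1, ant nests 33.3. Include each in turn until the next type's E/h falls below the running intake rate.
Rate on top 1: 388.6. roots: 740 > 388.6 → include.
Rate on top 2: 541.5. berries: 88.3 < 541.5 → exclude; stop.
Optimal diet: carrion scraps, roots — 2 of 5 types.

2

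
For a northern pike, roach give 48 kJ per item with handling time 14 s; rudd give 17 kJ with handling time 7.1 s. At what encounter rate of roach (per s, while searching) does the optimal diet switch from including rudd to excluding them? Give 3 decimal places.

The zero-one rule: include rudd iff E₂/h₂ > λE₁/(1+λh₁). Equality gives the switch point.
λE₁h₂ = E₂ + λE₂h₁ ⇒ λ = E₂/(E₁h₂ − E₂h₁) = 17/(340.8 − 238) = 0.1654 per s.

0.165 per s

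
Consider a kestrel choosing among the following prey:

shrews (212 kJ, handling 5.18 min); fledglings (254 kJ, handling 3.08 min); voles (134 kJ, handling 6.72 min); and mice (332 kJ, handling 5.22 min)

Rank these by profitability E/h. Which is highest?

fledglings

In descending order of E/h:
fledglings: 254/3.08 = 82.5 kJ/min
mice: 332/5.22 = 63.6 kJ/min
shrews: 212/5.18 = 40.9 kJ/min
voles: 134/6.72 = 19.9 kJ/min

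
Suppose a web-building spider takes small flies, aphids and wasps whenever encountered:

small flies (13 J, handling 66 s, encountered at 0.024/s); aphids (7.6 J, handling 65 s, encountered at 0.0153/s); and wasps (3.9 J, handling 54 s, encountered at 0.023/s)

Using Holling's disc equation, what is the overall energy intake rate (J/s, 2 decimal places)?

0.11 J/s

R = (0.024×13 + 0.0153×7.6 + 0.023×3.9) / (1 + 0.024×66 + 0.0153×65 + 0.023×54) = 0.518/4.821 = 0.1075 J/s.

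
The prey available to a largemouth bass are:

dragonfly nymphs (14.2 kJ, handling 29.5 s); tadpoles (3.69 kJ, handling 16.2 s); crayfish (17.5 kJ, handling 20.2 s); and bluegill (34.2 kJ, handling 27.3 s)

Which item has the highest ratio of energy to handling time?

bluegill

In descending order of E/h:
bluegill: 34.2/27.3 = 1.25 kJ/s
crayfish: 17.5/20.2 = 0.866 kJ/s
dragonfly nymphs: 14.2/29.5 = 0.481 kJ/s
tadpoles: 3.69/16.2 = 0.228 kJ/s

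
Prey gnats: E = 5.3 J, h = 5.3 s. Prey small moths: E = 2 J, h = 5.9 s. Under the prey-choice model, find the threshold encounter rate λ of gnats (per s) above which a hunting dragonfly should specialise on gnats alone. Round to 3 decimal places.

0.097 per s

The zero-one rule: include small moths iff E₂/h₂ > λE₁/(1+λh₁). Equality gives the switch point.
λE₁h₂ = E₂ + λE₂h₁ ⇒ λ = E₂/(E₁h₂ − E₂h₁) = 2/(31.27 − 10.6) = 0.09676 per s.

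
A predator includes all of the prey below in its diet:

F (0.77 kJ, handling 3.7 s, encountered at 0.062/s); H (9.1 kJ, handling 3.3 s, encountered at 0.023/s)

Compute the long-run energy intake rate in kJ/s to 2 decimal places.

R = Σλ_iE_i / (1 + Σλ_ih_i)
Numerator: 0.062×0.77 + 0.023×9.1 = 0.257
Denominator: 1 + 0.062×3.7 + 0.023×3.3 = 1.305
R = 0.257/1.305 = 0.1969 kJ/s

0.20 kJ/s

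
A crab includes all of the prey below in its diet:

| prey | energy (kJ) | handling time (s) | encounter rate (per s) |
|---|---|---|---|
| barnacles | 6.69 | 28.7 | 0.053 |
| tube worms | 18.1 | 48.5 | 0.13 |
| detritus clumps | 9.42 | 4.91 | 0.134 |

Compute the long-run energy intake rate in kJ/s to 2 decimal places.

0.42 kJ/s

Energy encountered per unit search time: 0.053×6.69 + 0.13×18.1 + 0.134×9.42 = 3.97 kJ/s.
Handling time per unit search time: 0.053×28.7 + 0.13×48.5 + 0.134×4.91 = 8.484.
Rate = 3.97/(1 + 8.484) = 0.4186 kJ/s.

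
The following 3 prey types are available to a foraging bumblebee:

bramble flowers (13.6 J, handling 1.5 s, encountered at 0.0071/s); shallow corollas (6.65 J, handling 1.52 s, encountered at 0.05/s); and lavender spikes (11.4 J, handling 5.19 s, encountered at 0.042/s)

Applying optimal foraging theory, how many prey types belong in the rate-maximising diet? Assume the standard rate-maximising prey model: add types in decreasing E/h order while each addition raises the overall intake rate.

3

Profitabilities (E/h, J/s): bramble flowers 9.07, shallow corollas 4.38, lavender spikes 2.2. Add prey in this order while the next type's profitability exceeds the intake rate on those already taken.
Rate on top 1: 0.09554. shallow corollas: 4.38 > 0.09554 → include.
Rate on top 2: 0.3948. lavender spikes: 2.2 > 0.3948 → include.
Optimal diet: bramble flowers, shallow corollas, lavender spikes — 3 of 3 types.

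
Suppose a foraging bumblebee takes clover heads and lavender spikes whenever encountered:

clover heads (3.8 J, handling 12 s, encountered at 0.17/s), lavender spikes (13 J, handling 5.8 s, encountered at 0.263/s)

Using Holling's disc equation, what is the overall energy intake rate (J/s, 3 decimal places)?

R = Σλ_iE_i / (1 + Σλ_ih_i)
Numerator: 0.17×3.8 + 0.263×13 = 4.065
Denominator: 1 + 0.17×12 + 0.263×5.8 = 4.565
R = 4.065/4.565 = 0.8904 J/s

0.890 J/s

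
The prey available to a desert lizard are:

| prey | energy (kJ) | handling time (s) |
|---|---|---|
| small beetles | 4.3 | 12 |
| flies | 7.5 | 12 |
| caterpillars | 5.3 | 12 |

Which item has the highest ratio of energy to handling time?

In descending order of E/h:
flies: 7.5/12 = 0.625 kJ/s
caterpillars: 5.3/12 = 0.442 kJ/s
small beetles: 4.3/12 = 0.358 kJ/s

flies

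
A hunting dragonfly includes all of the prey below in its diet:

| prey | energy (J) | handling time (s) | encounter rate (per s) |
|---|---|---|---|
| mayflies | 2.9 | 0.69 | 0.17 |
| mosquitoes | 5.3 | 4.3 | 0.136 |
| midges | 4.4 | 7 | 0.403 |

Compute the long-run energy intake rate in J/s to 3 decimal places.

0.660 J/s

R = (0.17×2.9 + 0.136×5.3 + 0.403×4.4) / (1 + 0.17×0.69 + 0.136×4.3 + 0.403×7) = 2.987/4.523 = 0.6604 J/s.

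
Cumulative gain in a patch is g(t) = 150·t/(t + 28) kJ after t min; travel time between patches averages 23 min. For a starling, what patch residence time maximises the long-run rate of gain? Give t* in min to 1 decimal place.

Optimal t* satisfies g'(t*) = g(t*)/(T + t*).
g'(t) = 150·28/(t + 28)². Setting 150·28/(t+28)² = 150t/[(t+28)(23+t)] gives 28(23+t) = t(t+28), so t² = 28×23 = 644.
t* = √644 = 25.38 min.

25.4 min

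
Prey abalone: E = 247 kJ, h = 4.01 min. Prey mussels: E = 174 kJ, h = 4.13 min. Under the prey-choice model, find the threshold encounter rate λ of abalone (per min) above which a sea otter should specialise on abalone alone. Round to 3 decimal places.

Drop mussels once their profitability E₂/h₂ falls below the rate achievable on abalone alone: E₂/h₂ = λE₁/(1 + λh₁).
Solve for λ: λE₁h₂ = E₂(1 + λh₁) → λ(E₁h₂ − E₂h₁) = E₂ → λ = E₂/(E₁h₂ − E₂h₁).
λ = 174/(247×4.13 − 174×4.01) = 174/322.4 = 0.5398 per min.

0.540 per min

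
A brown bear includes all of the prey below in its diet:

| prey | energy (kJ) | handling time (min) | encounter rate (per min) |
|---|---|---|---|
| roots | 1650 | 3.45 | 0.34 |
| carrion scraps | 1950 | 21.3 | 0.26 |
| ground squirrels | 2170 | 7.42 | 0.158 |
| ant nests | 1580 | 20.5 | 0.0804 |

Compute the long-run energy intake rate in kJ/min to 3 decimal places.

Energy encountered per unit search time: 0.34×1650 + 0.26×1950 + 0.158×2170 + 0.0804×1580 = 1538 kJ/min.
Handling time per unit search time: 0.34×3.45 + 0.26×21.3 + 0.158×7.42 + 0.0804×20.5 = 9.532.
Rate = 1538/(1 + 9.532) = 146 kJ/min.

146.027 kJ/min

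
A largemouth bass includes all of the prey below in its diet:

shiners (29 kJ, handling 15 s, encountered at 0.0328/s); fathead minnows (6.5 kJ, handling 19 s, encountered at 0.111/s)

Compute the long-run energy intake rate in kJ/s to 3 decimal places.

Energy encountered per unit search time: 0.0328×29 + 0.111×6.5 = 1.673 kJ/s.
Handling time per unit search time: 0.0328×15 + 0.111×19 = 2.601.
Rate = 1.673/(1 + 2.601) = 0.4645 kJ/s.

0.465 kJ/s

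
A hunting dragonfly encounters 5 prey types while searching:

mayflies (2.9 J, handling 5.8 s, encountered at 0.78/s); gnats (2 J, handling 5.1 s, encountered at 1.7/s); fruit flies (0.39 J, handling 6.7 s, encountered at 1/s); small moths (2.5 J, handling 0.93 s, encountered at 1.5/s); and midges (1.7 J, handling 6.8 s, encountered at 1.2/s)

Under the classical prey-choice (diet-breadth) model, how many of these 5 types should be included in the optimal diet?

Rank by E/h (J/s): small moths 2.69, mayflies 0.5, gnats 0.392, midges 0.25, fruit flies 0.0582. Include each in turn until the next type's E/h falls below the running intake rate.
Rate on top 1: 1.566. mayflies: 0.5 < 1.566 → exclude; stop.
Optimal diet: small moths — 1 of 5 types.

1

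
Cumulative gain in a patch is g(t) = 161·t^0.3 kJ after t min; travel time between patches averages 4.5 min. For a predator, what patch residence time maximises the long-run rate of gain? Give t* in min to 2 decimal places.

By the marginal value theorem, leave when the instantaneous gain rate g'(t) equals the habitat-wide average g(t)/(T + t).
g'(t) = 0.3·161·t^-0.7. Setting 0.3·161·t^-0.7 = 161·t^0.3/(4.5+t) gives 0.3(4.5+t) = t, so 0.70·t = 0.3×4.5.
t* = 0.3×4.5/0.70 = 1.929 min.

1.93 min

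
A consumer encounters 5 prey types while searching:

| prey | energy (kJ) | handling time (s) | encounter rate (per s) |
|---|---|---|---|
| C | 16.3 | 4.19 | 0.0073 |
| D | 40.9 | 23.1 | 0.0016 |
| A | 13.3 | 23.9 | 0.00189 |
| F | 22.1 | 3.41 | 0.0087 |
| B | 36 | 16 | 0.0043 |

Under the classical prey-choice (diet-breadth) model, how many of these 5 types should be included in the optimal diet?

5

Profitabilities (E/h, kJ/s): F 6.48, C 3.89, B 2.25, D 1.77, A 0.556. Add prey in this order while the next type's profitability exceeds the intake rate on those already taken.
Rate on top 1: 0.1867. C: 3.89 > 0.1867 → include.
Rate on top 2: 0.2936. B: 2.25 > 0.2936 → include.
Rate on top 3: 0.4128. D: 1.77 > 0.4128 → include.
Rate on top 4: 0.4558. A: 0.556 > 0.4558 → include.
Optimal diet: F, C, B, D, A — 5 of 5 types.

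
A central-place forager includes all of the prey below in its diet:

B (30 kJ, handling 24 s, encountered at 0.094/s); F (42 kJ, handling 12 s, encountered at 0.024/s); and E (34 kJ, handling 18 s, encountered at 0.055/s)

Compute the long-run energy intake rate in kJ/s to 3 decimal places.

R = Σλ_iE_i / (1 + Σλ_ih_i)
Numerator: 0.094×30 + 0.024×42 + 0.055×34 = 5.698
Denominator: 1 + 0.094×24 + 0.024×12 + 0.055×18 = 4.534
R = 5.698/4.534 = 1.257 kJ/s

1.257 kJ/s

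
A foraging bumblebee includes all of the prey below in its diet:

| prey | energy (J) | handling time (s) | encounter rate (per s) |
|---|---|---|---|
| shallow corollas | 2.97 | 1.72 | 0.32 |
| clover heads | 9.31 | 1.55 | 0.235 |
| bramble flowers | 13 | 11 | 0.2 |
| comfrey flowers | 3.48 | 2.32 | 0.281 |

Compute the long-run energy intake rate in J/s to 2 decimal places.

Energy encountered per unit search time: 0.32×2.97 + 0.235×9.31 + 0.2×13 + 0.281×3.48 = 6.716 J/s.
Handling time per unit search time: 0.32×1.72 + 0.235×1.55 + 0.2×11 + 0.281×2.32 = 3.767.
Rate = 6.716/(1 + 3.767) = 1.409 J/s.

1.41 J/s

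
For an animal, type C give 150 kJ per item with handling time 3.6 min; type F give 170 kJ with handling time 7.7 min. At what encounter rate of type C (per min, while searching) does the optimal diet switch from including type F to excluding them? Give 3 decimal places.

Drop type F once their profitability E₂/h₂ falls below the rate achievable on type C alone: E₂/h₂ = λE₁/(1 + λh₁).
Solve for λ: λE₁h₂ = E₂(1 + λh₁) → λ(E₁h₂ − E₂h₁) = E₂ → λ = E₂/(E₁h₂ − E₂h₁).
λ = 170/(150×7.7 − 170×3.6) = 170/543 = 0.3131 per min.

0.313 per min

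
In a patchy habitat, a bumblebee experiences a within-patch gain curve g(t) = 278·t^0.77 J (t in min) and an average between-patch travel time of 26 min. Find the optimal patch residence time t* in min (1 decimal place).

87.0 min

By the marginal value theorem, leave when the instantaneous gain rate g'(t) equals the habitat-wide average g(t)/(T + t).
g'(t) = 0.77·278·t^-0.23. Setting 0.77·278·t^-0.23 = 278·t^0.77/(26+t) gives 0.77(26+t) = t, so 0.23·t = 0.77×26.
t* = 0.77×26/0.23 = 87.04 min.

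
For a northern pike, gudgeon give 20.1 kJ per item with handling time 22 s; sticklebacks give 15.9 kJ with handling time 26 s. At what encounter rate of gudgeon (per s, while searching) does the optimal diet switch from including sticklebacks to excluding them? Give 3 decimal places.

At the threshold, the rate on gudgeon alone equals the profitability of sticklebacks: λ·20.1/(1 + λ·22) = 15.9/26 = 0.6115.
Rearranging, λ(20.1 − 0.6115×22) = 0.6115, so λ = 0.6115/6.646 = 0.09201 per s.

0.092 per s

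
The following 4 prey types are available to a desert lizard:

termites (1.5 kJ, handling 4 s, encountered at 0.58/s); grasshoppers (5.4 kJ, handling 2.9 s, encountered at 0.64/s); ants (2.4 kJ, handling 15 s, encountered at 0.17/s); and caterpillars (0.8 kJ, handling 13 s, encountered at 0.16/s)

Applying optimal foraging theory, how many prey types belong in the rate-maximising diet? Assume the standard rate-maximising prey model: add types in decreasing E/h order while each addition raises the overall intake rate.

Rank by E/h (kJ/s): grasshoppers 1.86, termites 0.375, ants 0.16, caterpillars 0.0615. Include each in turn until the next type's E/h falls below the running intake rate.
Rate on top 1: 1.21. termites: 0.375 < 1.21 → exclude; stop.
Optimal diet: grasshoppers — 1 of 4 types.

1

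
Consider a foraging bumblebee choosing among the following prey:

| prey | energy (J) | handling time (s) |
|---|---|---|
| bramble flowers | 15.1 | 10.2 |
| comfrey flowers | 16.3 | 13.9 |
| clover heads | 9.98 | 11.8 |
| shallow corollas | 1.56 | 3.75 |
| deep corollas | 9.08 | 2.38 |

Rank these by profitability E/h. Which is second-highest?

Profitability E/h (J/s): bramble flowers = 15.1/10.2 = 1.48, comfrey flowers = 16.3/13.9 = 1.17, clover heads = 9.98/11.8 = 0.846, shallow corollas = 1.56/3.75 = 0.416, deep corollas = 9.08/2.38 = 3.82.
Ranked: deep corollas > bramble flowers > comfrey flowers > clover heads > shallow corollas.

bramble flowers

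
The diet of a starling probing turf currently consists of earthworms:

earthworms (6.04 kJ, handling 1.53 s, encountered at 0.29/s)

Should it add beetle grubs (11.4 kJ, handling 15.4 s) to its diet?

No

On earthworms alone, R = ΣλE/(1+Σλh) = 1.752/1.444 = 1.213 kJ/s.
Profitability of beetle grubs: 11.4/15.4 = 0.7403 kJ/s.
0.7403 < 1.213, so adding beetle grubs would lower the average — exclude it.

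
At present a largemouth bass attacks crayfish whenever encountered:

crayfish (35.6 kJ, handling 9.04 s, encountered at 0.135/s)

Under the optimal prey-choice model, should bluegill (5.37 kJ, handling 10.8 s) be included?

No

Current rate: (0.135×35.6)/(1 + 0.135×9.04) = 2.164 kJ/s.
bluegill: E/h = 5.37/10.8 = 0.4972 kJ/s.
0.4972 < 2.164, so adding bluegill would lower the average — exclude it.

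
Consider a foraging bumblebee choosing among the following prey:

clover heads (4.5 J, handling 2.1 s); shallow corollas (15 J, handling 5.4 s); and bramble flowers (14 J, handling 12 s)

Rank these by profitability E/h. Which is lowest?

bramble flowers

In descending order of E/h:
shallow corollas: 15/5.4 = 2.78 J/s
clover heads: 4.5/2.1 = 2.14 J/s
bramble flowers: 14/12 = 1.17 J/s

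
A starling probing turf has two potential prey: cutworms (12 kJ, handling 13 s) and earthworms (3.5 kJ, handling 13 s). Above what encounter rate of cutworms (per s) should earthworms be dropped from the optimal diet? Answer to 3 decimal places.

At the threshold, the rate on cutworms alone equals the profitability of earthworms: λ·12/(1 + λ·13) = 3.5/13 = 0.2692.
Rearranging, λ(12 − 0.2692×13) = 0.2692, so λ = 0.2692/8.5 = 0.03167 per s.

0.032 per s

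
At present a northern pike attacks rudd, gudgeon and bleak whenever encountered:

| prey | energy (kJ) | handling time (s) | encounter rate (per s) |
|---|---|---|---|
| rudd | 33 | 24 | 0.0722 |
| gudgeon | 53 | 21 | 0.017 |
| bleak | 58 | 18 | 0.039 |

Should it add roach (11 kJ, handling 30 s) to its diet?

Intake rate on the current diet: R = (0.0722×33 + 0.017×53 + 0.039×58) / (1 + 0.0722×24 + 0.017×21 + 0.039×18) = 5.546/3.792 = 1.463 kJ/s.
roach: E/h = 11/30 = 0.3667 kJ/s.
Since 0.3667 < R, time spent handling roach is better spent searching.

No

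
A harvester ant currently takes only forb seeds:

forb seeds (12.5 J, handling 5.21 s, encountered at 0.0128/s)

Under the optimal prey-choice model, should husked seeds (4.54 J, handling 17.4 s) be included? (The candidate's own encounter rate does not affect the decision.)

Intake rate on the current diet: R = (0.0128×12.5) / (1 + 0.0128×5.21) = 0.16/1.067 = 0.15 J/s.
husked seeds: E/h = 4.54/17.4 = 0.2609 J/s.
Since 0.2609 > R, including husked seeds increases the long-run rate.

Yes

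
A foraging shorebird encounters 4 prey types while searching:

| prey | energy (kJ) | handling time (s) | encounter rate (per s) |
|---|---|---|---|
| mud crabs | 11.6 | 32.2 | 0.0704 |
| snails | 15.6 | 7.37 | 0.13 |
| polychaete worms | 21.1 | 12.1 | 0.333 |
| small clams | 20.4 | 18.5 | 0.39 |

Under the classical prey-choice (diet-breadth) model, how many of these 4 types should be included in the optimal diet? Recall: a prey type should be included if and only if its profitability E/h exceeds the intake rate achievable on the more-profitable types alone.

2

Profitabilities (E/h, kJ/s): snails 2.12, polychaete worms 1.74, small clams 1.1, mud crabs 0.36. Add prey in this order while the next type's profitability exceeds the intake rate on those already taken.
Rate on top 1: 1.036. polychaete worms: 1.74 > 1.036 → include.
Rate on top 2: 1.512. small clams: 1.1 < 1.512 → exclude; stop.
Optimal diet: snails, polychaete worms — 2 of 4 types.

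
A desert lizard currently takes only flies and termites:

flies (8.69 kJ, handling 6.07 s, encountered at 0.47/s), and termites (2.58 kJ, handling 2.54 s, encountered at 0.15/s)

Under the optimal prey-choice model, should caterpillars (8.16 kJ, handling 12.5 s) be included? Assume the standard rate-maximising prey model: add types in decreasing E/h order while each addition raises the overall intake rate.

No

On flies and termites alone, R = ΣλE/(1+Σλh) = 4.471/4.234 = 1.056 kJ/s.
caterpillars: E/h = 8.16/12.5 = 0.6528 kJ/s.
Since 0.6528 < R, time spent handling caterpillars is better spent searching.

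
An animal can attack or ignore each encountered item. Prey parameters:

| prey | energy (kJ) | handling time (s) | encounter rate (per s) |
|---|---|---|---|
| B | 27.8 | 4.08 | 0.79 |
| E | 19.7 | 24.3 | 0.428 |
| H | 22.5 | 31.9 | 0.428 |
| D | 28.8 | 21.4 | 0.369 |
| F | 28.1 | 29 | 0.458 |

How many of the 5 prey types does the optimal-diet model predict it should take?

Rank by E/h (kJ/s): B 6.81, D 1.35, F 0.969, E 0.811, H 0.705. Include each in turn until the next type's E/h falls below the running intake rate.
Rate on top 1: 5.2. D: 1.35 < 5.2 → exclude; stop.
Optimal diet: B — 1 of 5 types.

1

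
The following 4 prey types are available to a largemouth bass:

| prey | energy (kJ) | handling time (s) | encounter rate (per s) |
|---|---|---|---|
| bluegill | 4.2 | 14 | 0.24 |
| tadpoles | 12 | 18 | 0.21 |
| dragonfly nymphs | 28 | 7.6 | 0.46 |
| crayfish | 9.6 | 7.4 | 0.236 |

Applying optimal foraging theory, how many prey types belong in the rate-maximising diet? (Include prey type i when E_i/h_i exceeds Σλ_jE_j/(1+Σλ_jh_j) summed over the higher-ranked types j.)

Rank by E/h (kJ/s): dragonfly nymphs 3.68, crayfish 1.3, tadpoles 0.667, bluegill 0.3. Include each in turn until the next type's E/h falls below the running intake rate.
Rate on top 1: 2.865. crayfish: 1.3 < 2.865 → exclude; stop.
Optimal diet: dragonfly nymphs — 1 of 4 types.

1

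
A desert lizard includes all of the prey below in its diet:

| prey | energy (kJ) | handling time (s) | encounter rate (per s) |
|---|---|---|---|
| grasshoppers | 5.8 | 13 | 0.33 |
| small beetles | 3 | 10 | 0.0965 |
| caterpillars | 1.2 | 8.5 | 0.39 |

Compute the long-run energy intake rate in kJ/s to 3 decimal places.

Energy encountered per unit search time: 0.33×5.8 + 0.0965×3 + 0.39×1.2 = 2.671 kJ/s.
Handling time per unit search time: 0.33×13 + 0.0965×10 + 0.39×8.5 = 8.57.
Rate = 2.671/(1 + 8.57) = 0.2792 kJ/s.

0.279 kJ/s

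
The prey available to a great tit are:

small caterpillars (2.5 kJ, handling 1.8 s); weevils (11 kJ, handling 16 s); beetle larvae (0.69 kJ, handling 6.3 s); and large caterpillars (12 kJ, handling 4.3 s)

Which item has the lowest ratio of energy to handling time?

beetle larvae

Profitability E/h (kJ/s): small caterpillars = 2.5/1.8 = 1.39, weevils = 11/16 = 0.688, beetle larvae = 0.69/6.3 = 0.11, large caterpillars = 12/4.3 = 2.79.
Ranked: large caterpillars > small caterpillars > weevils > beetle larvae.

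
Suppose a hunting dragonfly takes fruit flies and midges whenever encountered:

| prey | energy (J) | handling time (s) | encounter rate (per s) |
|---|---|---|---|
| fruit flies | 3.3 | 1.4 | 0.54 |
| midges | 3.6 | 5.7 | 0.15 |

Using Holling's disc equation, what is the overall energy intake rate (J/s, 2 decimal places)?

0.89 J/s

R = (0.54×3.3 + 0.15×3.6) / (1 + 0.54×1.4 + 0.15×5.7) = 2.322/2.611 = 0.8893 J/s.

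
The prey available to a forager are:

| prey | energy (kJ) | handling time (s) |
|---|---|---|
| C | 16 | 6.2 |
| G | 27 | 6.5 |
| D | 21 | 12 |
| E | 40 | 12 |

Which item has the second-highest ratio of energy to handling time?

Profitability E/h (kJ/s): C = 16/6.2 = 2.58, G = 27/6.5 = 4.15, D = 21/12 = 1.75, E = 40/12 = 3.33.
Ranked: G > E > C > D.

E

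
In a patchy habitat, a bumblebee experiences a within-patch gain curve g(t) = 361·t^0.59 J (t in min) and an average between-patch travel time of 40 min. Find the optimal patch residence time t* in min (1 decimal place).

57.6 min

By the marginal value theorem, leave when the instantaneous gain rate g'(t) equals the habitat-wide average g(t)/(T + t).
g'(t) = 0.59·361·t^-0.41. Setting 0.59·361·t^-0.41 = 361·t^0.59/(40+t) gives 0.59(40+t) = t, so 0.41·t = 0.59×40.
t* = 0.59×40/0.41 = 57.56 min.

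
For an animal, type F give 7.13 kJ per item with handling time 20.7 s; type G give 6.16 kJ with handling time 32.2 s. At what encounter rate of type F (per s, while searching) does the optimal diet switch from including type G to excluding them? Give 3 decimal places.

0.060 per s

The zero-one rule: include type G iff E₂/h₂ > λE₁/(1+λh₁). Equality gives the switch point.
λE₁h₂ = E₂ + λE₂h₁ ⇒ λ = E₂/(E₁h₂ − E₂h₁) = 6.16/(229.6 − 127.5) = 0.06035 per s.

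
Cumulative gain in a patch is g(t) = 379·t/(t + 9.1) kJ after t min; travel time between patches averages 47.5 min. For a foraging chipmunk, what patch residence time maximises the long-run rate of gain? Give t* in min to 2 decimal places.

By the marginal value theorem, leave when the instantaneous gain rate g'(t) equals the habitat-wide average g(t)/(T + t).
g'(t) = 379·9.1/(t + 9.1)². Setting 379·9.1/(t+9.1)² = 379t/[(t+9.1)(47.5+t)] gives 9.1(47.5+t) = t(t+9.1), so t² = 9.1×47.5 = 432.2.
t* = √432.2 = 20.79 min.

20.79 min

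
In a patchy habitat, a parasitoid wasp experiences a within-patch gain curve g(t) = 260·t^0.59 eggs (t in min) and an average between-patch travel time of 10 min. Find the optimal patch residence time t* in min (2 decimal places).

14.39 min

By the marginal value theorem, leave when the instantaneous gain rate g'(t) equals the habitat-wide average g(t)/(T + t).
g'(t) = 0.59·260·t^-0.41. Setting 0.59·260·t^-0.41 = 260·t^0.59/(10+t) gives 0.59(10+t) = t, so 0.41·t = 0.59×10.
t* = 0.59×10/0.41 = 14.39 min.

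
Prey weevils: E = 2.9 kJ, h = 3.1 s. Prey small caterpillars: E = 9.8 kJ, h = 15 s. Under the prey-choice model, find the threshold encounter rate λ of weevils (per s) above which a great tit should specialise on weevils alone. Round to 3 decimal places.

0.747 per s

Drop small caterpillars once their profitability E₂/h₂ falls below the rate achievable on weevils alone: E₂/h₂ = λE₁/(1 + λh₁).
Solve for λ: λE₁h₂ = E₂(1 + λh₁) → λ(E₁h₂ − E₂h₁) = E₂ → λ = E₂/(E₁h₂ − E₂h₁).
λ = 9.8/(2.9×15 − 9.8×3.1) = 9.8/13.12 = 0.747 per s.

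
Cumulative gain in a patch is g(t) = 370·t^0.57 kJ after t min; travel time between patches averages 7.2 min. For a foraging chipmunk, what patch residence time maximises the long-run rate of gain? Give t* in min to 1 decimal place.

By the marginal value theorem, leave when the instantaneous gain rate g'(t) equals the habitat-wide average g(t)/(T + t).
g'(t) = 0.57·370·t^-0.43. Setting 0.57·370·t^-0.43 = 370·t^0.57/(7.2+t) gives 0.57(7.2+t) = t, so 0.43·t = 0.57×7.2.
t* = 0.57×7.2/0.43 = 9.544 min.

9.5 min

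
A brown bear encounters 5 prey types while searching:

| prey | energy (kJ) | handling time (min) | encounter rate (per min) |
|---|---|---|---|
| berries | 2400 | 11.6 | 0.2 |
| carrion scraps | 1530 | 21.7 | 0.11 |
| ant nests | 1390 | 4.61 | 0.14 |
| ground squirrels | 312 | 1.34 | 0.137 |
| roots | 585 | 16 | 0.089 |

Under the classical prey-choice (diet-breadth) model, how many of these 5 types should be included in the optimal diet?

E/h in descending order: ant nests 302, ground squirrels 233, berries 207, carrion scraps 70.5, roots 36.6 kJ/min. The optimal diet is the largest prefix of this list for which every included type satisfies E_i/h_i > R on the types above it.
Rate on top 1: 118.3. ground squirrels: 233 > 118.3 → include.
Rate on top 2: 129.8. berries: 207 > 129.8 → include.
Rate on top 3: 172.9. carrion scraps: 70.5 < 172.9 → exclude; stop.
Optimal diet: ant nests, ground squirrels, berries — 3 of 5 types.

3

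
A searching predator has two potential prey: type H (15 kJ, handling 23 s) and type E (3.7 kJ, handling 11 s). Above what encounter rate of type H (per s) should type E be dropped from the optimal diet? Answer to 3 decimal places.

0.046 per s

The zero-one rule: include type E iff E₂/h₂ > λE₁/(1+λh₁). Equality gives the switch point.
λE₁h₂ = E₂ + λE₂h₁ ⇒ λ = E₂/(E₁h₂ − E₂h₁) = 3.7/(165 − 85.1) = 0.04631 per s.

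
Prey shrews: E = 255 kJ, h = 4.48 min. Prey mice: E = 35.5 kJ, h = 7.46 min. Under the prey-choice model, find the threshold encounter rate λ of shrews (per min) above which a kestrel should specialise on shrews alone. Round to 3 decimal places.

0.020 per min

At the threshold, the rate on shrews alone equals the profitability of mice: λ·255/(1 + λ·4.48) = 35.5/7.46 = 4.759.
Rearranging, λ(255 − 4.759×4.48) = 4.759, so λ = 4.759/233.7 = 0.02036 per min.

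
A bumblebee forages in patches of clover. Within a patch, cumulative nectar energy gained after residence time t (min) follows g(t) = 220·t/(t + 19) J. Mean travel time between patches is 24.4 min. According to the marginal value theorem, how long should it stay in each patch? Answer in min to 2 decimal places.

21.53 min

Optimal t* satisfies g'(t*) = g(t*)/(T + t*).
g'(t) = 220·19/(t + 19)². Setting 220·19/(t+19)² = 220t/[(t+19)(24.4+t)] gives 19(24.4+t) = t(t+19), so t² = 19×24.4 = 463.6.
t* = √463.6 = 21.53 min.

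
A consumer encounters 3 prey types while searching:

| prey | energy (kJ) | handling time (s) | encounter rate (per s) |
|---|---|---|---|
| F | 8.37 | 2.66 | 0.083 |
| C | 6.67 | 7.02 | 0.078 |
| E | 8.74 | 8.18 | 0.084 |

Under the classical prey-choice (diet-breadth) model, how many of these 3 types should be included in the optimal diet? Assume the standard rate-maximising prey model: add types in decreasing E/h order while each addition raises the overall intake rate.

Profitabilities (E/h, kJ/s): F 3.15, E 1.07, C 0.95. Add prey in this order while the next type's profitability exceeds the intake rate on those already taken.
Rate on top 1: 0.5691. E: 1.07 > 0.5691 → include.
Rate on top 2: 0.7489. C: 0.95 > 0.7489 → include.
Optimal diet: F, E, C — 3 of 3 types.

3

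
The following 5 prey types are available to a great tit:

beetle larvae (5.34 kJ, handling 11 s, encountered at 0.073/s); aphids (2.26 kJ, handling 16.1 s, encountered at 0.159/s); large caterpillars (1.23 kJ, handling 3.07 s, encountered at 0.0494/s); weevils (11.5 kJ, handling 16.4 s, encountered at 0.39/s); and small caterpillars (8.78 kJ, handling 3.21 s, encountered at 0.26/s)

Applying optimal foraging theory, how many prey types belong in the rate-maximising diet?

Rank by E/h (kJ/s): small caterpillars 2.74, weevils 0.701, beetle larvae 0.485, large caterpillars 0.401, aphids 0.14. Include each in turn until the next type's E/h falls below the running intake rate.
Rate on top 1: 1.244. weevils: 0.701 < 1.244 → exclude; stop.
Optimal diet: small caterpillars — 1 of 5 types.

1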